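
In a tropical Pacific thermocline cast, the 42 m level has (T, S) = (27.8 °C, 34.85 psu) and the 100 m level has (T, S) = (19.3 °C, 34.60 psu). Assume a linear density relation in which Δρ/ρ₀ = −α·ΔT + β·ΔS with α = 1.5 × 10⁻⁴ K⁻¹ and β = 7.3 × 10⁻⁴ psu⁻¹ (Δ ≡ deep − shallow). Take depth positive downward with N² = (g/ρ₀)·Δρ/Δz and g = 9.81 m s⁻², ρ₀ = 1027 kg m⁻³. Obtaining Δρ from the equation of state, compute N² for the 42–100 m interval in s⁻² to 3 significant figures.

ΔT = -8.5 K, ΔS = -0.25 psu (deep − shallow).
Δρ/ρ₀ = −αΔT + βΔS = 1.275 × 10⁻³ − 1.825 × 10⁻⁴ = 1.0925 × 10⁻³, so Δρ ≈ 1.122 kg m⁻³.
N² = (g/ρ₀)·Δρ/Δz = g·(Δρ/ρ₀)/Δz = 9.81 × 1.0925 × 10⁻³ / 58 = 1.8478 × 10⁻⁴ s⁻² ≈ 1.85 × 10⁻⁴ s⁻².

1.85 × 10⁻⁴ s⁻²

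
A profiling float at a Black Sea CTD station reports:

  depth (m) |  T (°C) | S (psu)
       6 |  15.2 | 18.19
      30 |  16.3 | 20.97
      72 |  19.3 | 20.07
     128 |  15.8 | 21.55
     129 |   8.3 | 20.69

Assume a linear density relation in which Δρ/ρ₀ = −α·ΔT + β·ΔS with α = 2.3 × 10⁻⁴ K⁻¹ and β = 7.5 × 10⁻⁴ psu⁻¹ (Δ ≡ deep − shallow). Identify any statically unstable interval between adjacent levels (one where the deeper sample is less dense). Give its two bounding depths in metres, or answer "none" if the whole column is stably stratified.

Evaluate Δρ/ρ₀ = −αΔT + βΔS across each adjacent pair:
  6–30 m: −αΔT+βΔS = −(2.3 × 10⁻⁴)(+1.1)+(7.5 × 10⁻⁴)(+2.78) = 1.8 × 10⁻³ → stable
  30–72 m: −αΔT+βΔS = −(2.3 × 10⁻⁴)(+3.0)+(7.5 × 10⁻⁴)(-0.90) = -1.4 × 10⁻³ → UNSTABLE
  72–128 m: −αΔT+βΔS = −(2.3 × 10⁻⁴)(-3.5)+(7.5 × 10⁻⁴)(+1.48) = 1.9 × 10⁻³ → stable
  128–129 m: −αΔT+βΔS = −(2.3 × 10⁻⁴)(-7.5)+(7.5 × 10⁻⁴)(-0.86) = 1.1 × 10⁻³ → stable
The 30–72 m interval has Δρ < 0: lighter water underlies denser water.

30–72 m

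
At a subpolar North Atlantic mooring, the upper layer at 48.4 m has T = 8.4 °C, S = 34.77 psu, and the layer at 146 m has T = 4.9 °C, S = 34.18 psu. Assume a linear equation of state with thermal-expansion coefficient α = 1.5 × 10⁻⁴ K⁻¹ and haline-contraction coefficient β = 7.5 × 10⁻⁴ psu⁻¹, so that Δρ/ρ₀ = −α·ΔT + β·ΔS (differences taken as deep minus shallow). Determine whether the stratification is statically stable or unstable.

stable

ΔT = 4.9 − 8.4 = -3.5 K and ΔS = 34.18 − 34.77 = -0.59 psu (deep − shallow).
−αΔT = 5.25 × 10⁻⁴; βΔS = -4.425 × 10⁻⁴; sum Δρ/ρ₀ = 8.25 × 10⁻⁵.
Δρ/ρ₀ > 0, so Δρ > 0: deeper water is denser → statically stable.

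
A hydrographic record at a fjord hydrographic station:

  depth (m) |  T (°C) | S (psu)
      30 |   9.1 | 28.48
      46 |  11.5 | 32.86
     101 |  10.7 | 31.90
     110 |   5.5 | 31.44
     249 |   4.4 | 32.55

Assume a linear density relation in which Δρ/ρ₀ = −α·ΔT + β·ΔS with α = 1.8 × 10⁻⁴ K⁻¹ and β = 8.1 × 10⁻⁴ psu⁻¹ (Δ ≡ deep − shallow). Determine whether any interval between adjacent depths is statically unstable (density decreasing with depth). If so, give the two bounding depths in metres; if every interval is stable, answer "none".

46–101 m

Evaluate Δρ/ρ₀ = −αΔT + βΔS across each adjacent pair:
  30–46 m: −αΔT+βΔS = −(1.8 × 10⁻⁴)(+2.4)+(8.1 × 10⁻⁴)(+4.38) = 3.1 × 10⁻³ → stable
  46–101 m: −αΔT+βΔS = −(1.8 × 10⁻⁴)(-0.8)+(8.1 × 10⁻⁴)(-0.96) = -6.3 × 10⁻⁴ → UNSTABLE
  101–110 m: −αΔT+βΔS = −(1.8 × 10⁻⁴)(-5.2)+(8.1 × 10⁻⁴)(-0.46) = 5.6 × 10⁻⁴ → stable
  110–249 m: −αΔT+βΔS = −(1.8 × 10⁻⁴)(-1.1)+(8.1 × 10⁻⁴)(+1.11) = 1.1 × 10⁻³ → stable
The 46–101 m interval has Δρ < 0: lighter water underlies denser water.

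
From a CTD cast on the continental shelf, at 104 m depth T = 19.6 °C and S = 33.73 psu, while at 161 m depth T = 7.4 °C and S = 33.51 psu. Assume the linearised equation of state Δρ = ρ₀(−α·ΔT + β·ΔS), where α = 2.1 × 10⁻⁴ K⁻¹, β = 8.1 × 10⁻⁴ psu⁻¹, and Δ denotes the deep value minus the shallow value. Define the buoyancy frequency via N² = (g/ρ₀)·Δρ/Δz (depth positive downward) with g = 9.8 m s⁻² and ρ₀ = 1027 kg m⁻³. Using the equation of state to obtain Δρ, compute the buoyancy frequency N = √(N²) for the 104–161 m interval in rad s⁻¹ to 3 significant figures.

ΔT = -12.2 K, ΔS = -0.22 psu (deep − shallow).
Δρ/ρ₀ = −αΔT + βΔS = 2.562 × 10⁻³ − 1.782 × 10⁻⁴ = 2.3838 × 10⁻³, so Δρ ≈ 2.448 kg m⁻³.
N² = (g/ρ₀)·Δρ/Δz = g·(Δρ/ρ₀)/Δz = 9.8 × 2.3838 × 10⁻³ / 57 = 4.0985 × 10⁻⁴ s⁻².
N = √(4.0985 × 10⁻⁴) = 0.020245 rad s⁻¹ ≈ 0.0202 rad s⁻¹.

0.0202 rad s⁻¹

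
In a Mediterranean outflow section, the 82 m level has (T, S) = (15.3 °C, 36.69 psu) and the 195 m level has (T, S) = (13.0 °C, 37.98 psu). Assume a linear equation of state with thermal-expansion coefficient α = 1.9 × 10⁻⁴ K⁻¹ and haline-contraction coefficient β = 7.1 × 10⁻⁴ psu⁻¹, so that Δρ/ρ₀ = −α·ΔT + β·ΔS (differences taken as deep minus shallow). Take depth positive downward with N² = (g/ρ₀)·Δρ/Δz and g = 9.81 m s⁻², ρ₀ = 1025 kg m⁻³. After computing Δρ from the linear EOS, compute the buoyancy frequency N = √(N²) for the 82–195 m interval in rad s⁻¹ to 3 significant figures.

ΔT = -2.3 K, ΔS = +1.29 psu (deep − shallow).
Δρ/ρ₀ = −αΔT + βΔS = 4.37 × 10⁻⁴ + 9.159 × 10⁻⁴ = 1.3529 × 10⁻³, so Δρ ≈ 1.387 kg m⁻³.
N² = (g/ρ₀)·Δρ/Δz = g·(Δρ/ρ₀)/Δz = 9.81 × 1.3529 × 10⁻³ / 113 = 1.1745 × 10⁻⁴ s⁻².
N = √(1.1745 × 10⁻⁴) = 0.010837 rad s⁻¹ ≈ 0.0108 rad s⁻¹.

0.0108 rad s⁻¹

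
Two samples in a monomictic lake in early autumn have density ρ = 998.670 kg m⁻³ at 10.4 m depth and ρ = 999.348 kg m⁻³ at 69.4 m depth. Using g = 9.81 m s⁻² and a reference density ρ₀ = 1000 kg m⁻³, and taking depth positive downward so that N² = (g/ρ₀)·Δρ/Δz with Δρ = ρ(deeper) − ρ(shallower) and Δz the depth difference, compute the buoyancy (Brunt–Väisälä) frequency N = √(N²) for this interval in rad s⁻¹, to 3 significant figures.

0.0106 rad s⁻¹

Δρ = 999.348 − 998.670 = 0.678 kg m⁻³ over Δz = 69.4 − 10.4 = 59 m.
N² = (9.81/1000) × (0.678/59) = 1.1273 × 10⁻⁴ s⁻².
N = √(1.1273 × 10⁻⁴) = 0.010617 rad s⁻¹ ≈ 0.0106 rad s⁻¹.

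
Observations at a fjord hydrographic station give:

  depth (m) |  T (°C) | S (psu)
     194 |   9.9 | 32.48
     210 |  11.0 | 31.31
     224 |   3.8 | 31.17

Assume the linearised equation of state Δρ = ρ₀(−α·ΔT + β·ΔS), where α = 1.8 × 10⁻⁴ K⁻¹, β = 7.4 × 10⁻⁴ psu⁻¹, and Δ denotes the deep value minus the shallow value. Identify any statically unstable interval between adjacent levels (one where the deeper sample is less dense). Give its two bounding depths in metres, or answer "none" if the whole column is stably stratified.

Evaluate Δρ/ρ₀ = −αΔT + βΔS across each adjacent pair:
  194–210 m: −αΔT+βΔS = −(1.8 × 10⁻⁴)(+1.1)+(7.4 × 10⁻⁴)(-1.17) = -1.1 × 10⁻³ → UNSTABLE
  210–224 m: −αΔT+βΔS = −(1.8 × 10⁻⁴)(-7.2)+(7.4 × 10⁻⁴)(-0.14) = 1.2 × 10⁻³ → stable
The 194–210 m interval has Δρ < 0: lighter water underlies denser water.

194–210 m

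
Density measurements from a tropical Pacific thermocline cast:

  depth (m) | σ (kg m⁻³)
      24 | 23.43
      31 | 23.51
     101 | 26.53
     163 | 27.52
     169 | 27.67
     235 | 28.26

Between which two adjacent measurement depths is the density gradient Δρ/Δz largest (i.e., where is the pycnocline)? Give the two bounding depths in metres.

Compute the density gradient over each adjacent pair:
  24–31 m: Δρ/Δz = 0.08/7 = 0.011 kg m⁻⁴
  31–101 m: Δρ/Δz = 3.02/70 = 0.043 kg m⁻⁴
  101–163 m: Δρ/Δz = 0.99/62 = 0.016 kg m⁻⁴
  163–169 m: Δρ/Δz = 0.15/6 = 0.025 kg m⁻⁴
  169–235 m: Δρ/Δz = 0.59/66 = 8.9 × 10⁻³ kg m⁻⁴
The largest gradient is in the 31–101 m interval — the pycnocline.

31–101 m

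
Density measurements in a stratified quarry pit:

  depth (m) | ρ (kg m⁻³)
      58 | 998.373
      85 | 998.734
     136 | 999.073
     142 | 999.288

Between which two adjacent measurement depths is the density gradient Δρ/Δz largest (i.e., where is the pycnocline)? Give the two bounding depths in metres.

Compute the density gradient over each adjacent pair:
  58–85 m: Δρ/Δz = 0.361/27 = 0.013 kg m⁻⁴
  85–136 m: Δρ/Δz = 0.339/51 = 6.6 × 10⁻³ kg m⁻⁴
  136–142 m: Δρ/Δz = 0.215/6 = 0.036 kg m⁻⁴
The largest gradient is in the 136–142 m interval — the pycnocline.

136–142 m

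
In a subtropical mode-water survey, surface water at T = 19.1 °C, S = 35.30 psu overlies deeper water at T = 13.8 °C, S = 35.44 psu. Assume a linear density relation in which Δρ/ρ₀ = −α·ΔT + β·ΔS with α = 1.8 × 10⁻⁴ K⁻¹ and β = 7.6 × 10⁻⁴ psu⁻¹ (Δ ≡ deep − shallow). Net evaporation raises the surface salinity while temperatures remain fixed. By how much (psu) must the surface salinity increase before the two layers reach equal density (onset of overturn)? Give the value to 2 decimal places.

1.40 psu

Neutral buoyancy requires −α(T_deep − T_surf) + β(S_deep − S_surf′) = 0.
S_surf′ = S_deep − (α/β)·ΔT = 35.44 − (1.8 × 10⁻⁴/7.6 × 10⁻⁴)·(-5.3) = 36.6953 psu.
Increase required: 36.6953 − 35.30 = 1.3953 psu.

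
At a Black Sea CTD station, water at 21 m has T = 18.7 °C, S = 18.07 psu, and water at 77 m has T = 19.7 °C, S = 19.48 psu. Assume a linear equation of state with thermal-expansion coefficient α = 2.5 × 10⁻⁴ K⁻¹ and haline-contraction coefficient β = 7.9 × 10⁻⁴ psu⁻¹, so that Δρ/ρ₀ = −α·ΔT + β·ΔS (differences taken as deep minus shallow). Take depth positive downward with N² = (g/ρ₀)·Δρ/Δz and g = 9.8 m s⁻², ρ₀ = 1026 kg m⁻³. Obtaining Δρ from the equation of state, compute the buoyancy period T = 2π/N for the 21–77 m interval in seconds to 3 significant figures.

ΔT = +1.0 K, ΔS = +1.41 psu (deep − shallow).
Δρ/ρ₀ = −αΔT + βΔS = -2.50 × 10⁻⁴ + 1.1139 × 10⁻³ = 8.639 × 10⁻⁴, so Δρ ≈ 0.8864 kg m⁻³.
N² = (g/ρ₀)·Δρ/Δz = g·(Δρ/ρ₀)/Δz = 9.8 × 8.639 × 10⁻⁴ / 56 = 1.5118 × 10⁻⁴ s⁻².
N = √(1.5118 × 10⁻⁴) = 0.012296 rad s⁻¹ → T = 2π/N = 510.99 s ≈ 511 s.

511 s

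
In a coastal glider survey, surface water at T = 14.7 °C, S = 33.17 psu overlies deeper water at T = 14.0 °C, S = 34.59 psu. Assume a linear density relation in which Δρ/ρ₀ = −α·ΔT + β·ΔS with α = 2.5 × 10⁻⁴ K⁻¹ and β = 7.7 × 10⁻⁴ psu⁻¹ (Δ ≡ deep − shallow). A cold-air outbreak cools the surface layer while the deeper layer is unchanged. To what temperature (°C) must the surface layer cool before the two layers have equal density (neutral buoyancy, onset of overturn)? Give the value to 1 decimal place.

9.6 °C

Neutral buoyancy requires Δρ = 0, i.e. −α(T_deep − T_surf′) + β(S_deep − S_surf) = 0.
T_surf′ = T_deep − (β/α)·ΔS = 14.0 − (7.7 × 10⁻⁴/2.5 × 10⁻⁴)·(+1.42) = 9.626 °C.
Cooling required: 14.7 − (9.626) = 5.074 °C.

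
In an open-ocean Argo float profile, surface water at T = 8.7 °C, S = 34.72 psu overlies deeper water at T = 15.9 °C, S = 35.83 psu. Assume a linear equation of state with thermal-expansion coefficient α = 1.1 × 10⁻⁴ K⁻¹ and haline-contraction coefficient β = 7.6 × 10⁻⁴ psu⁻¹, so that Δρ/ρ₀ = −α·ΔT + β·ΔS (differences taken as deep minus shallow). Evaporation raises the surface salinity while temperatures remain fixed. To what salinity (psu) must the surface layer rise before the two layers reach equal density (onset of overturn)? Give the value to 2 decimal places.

Neutral buoyancy requires −α(T_deep − T_surf) + β(S_deep − S_surf′) = 0.
S_surf′ = S_deep − (α/β)·ΔT = 35.83 − (1.1 × 10⁻⁴/7.6 × 10⁻⁴)·(+7.2) = 34.7879 psu.
Increase required: 34.7879 − 34.72 = 0.0679 psu.

34.79 psu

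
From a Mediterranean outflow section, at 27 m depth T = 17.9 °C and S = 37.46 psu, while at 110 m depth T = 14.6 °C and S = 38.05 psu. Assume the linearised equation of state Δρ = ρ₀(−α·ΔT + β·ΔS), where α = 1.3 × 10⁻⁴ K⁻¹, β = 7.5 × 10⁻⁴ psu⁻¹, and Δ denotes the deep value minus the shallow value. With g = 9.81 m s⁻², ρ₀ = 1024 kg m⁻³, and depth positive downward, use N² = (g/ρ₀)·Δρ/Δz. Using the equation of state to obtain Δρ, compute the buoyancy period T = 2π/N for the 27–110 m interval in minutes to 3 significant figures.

ΔT = -3.3 K, ΔS = +0.59 psu (deep − shallow).
Δρ/ρ₀ = −αΔT + βΔS = 4.29 × 10⁻⁴ + 4.425 × 10⁻⁴ = 8.715 × 10⁻⁴, so Δρ ≈ 0.8924 kg m⁻³.
N² = (g/ρ₀)·Δρ/Δz = g·(Δρ/ρ₀)/Δz = 9.81 × 8.715 × 10⁻⁴ / 83 = 1.0300 × 10⁻⁴ s⁻².
N = √(1.0300 × 10⁻⁴) = 0.010149 rad s⁻¹ → T = 2π/N = 619.09 s = 10.318 min ≈ 10.3 min.

10.3 min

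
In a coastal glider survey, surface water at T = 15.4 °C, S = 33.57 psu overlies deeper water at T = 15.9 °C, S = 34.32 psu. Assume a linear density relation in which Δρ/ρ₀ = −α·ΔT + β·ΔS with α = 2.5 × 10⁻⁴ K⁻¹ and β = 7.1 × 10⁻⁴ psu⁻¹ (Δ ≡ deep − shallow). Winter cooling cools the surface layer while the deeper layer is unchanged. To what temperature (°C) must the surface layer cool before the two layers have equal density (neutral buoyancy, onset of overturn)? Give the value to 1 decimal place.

13.8 °C

Neutral buoyancy requires Δρ = 0, i.e. −α(T_deep − T_surf′) + β(S_deep − S_surf) = 0.
T_surf′ = T_deep − (β/α)·ΔS = 15.9 − (7.1 × 10⁻⁴/2.5 × 10⁻⁴)·(+0.75) = 13.770 °C.
Cooling required: 15.4 − (13.770) = 1.630 °C.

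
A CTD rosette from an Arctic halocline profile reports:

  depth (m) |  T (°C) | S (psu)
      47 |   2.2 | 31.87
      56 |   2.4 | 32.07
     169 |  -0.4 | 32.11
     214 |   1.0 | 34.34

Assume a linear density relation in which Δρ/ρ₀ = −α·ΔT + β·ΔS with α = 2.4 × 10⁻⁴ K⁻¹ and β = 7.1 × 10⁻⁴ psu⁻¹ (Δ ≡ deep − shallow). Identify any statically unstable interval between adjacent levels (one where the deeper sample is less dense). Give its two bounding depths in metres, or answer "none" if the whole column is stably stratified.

none

Evaluate Δρ/ρ₀ = −αΔT + βΔS across each adjacent pair:
  47–56 m: −αΔT+βΔS = −(2.4 × 10⁻⁴)(+0.2)+(7.1 × 10⁻⁴)(+0.20) = 9.4 × 10⁻⁵ → stable
  56–169 m: −αΔT+βΔS = −(2.4 × 10⁻⁴)(-2.8)+(7.1 × 10⁻⁴)(+0.04) = 7.0 × 10⁻⁴ → stable
  169–214 m: −αΔT+βΔS = −(2.4 × 10⁻⁴)(+1.4)+(7.1 × 10⁻⁴)(+2.23) = 1.2 × 10⁻³ → stable
Every interval has Δρ > 0: the column is stably stratified throughout.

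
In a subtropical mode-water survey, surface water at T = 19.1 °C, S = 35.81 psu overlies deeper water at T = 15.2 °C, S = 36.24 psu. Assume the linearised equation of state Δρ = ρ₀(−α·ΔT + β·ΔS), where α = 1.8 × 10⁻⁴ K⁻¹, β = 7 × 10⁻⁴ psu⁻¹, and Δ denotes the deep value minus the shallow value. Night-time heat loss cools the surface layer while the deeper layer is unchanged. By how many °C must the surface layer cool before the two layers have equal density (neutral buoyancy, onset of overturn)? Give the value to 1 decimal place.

5.6 °C

Neutral buoyancy requires Δρ = 0, i.e. −α(T_deep − T_surf′) + β(S_deep − S_surf) = 0.
T_surf′ = T_deep − (β/α)·ΔS = 15.2 − (7 × 10⁻⁴/1.8 × 10⁻⁴)·(+0.43) = 13.528 °C.
Cooling required: 19.1 − (13.528) = 5.572 °C.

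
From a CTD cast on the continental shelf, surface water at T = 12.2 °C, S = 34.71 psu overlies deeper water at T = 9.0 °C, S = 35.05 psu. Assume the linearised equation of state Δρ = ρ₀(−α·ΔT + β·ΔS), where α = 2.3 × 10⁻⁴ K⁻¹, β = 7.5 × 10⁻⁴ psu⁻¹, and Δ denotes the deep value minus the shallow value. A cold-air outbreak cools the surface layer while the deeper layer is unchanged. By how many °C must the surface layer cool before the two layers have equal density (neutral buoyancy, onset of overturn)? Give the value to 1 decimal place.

Neutral buoyancy requires Δρ = 0, i.e. −α(T_deep − T_surf′) + β(S_deep − S_surf) = 0.
T_surf′ = T_deep − (β/α)·ΔS = 9.0 − (7.5 × 10⁻⁴/2.3 × 10⁻⁴)·(+0.34) = 7.891 °C.
Cooling required: 12.2 − (7.891) = 4.309 °C.

4.3 °C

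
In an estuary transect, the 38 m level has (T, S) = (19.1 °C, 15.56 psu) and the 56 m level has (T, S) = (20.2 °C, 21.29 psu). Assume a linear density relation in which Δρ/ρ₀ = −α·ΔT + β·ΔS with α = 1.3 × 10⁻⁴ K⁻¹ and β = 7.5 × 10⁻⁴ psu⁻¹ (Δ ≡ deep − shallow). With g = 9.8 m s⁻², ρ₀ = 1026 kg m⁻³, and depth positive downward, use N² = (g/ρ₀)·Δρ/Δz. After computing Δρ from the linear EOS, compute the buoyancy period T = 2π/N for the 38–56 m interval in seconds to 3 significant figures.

132 s

ΔT = +1.1 K, ΔS = +5.73 psu (deep − shallow).
Δρ/ρ₀ = −αΔT + βΔS = -1.43 × 10⁻⁴ + 4.2975 × 10⁻³ = 4.1545 × 10⁻³, so Δρ ≈ 4.263 kg m⁻³.
N² = (g/ρ₀)·Δρ/Δz = g·(Δρ/ρ₀)/Δz = 9.8 × 4.1545 × 10⁻³ / 18 = 2.2619 × 10⁻³ s⁻².
N = √(2.2619 × 10⁻³) = 0.047559 rad s⁻¹ → T = 2π/N = 132.11 s ≈ 132 s.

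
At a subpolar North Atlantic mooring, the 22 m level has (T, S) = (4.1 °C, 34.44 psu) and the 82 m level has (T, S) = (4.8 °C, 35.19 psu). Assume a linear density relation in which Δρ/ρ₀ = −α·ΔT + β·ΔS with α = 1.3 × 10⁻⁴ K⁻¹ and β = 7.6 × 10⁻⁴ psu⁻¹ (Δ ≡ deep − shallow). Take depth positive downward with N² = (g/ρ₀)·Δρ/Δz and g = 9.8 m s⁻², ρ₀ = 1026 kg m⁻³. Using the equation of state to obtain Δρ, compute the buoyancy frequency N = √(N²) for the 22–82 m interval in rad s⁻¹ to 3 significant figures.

ΔT = +0.7 K, ΔS = +0.75 psu (deep − shallow).
Δρ/ρ₀ = −αΔT + βΔS = -9.10 × 10⁻⁵ + 5.70 × 10⁻⁴ = 4.79 × 10⁻⁴, so Δρ ≈ 0.4915 kg m⁻³.
N² = (g/ρ₀)·Δρ/Δz = g·(Δρ/ρ₀)/Δz = 9.8 × 4.79 × 10⁻⁴ / 60 = 7.8237 × 10⁻⁵ s⁻².
N = √(7.8237 × 10⁻⁵) = 8.8452 × 10⁻³ rad s⁻¹ ≈ 8.85 × 10⁻³ rad s⁻¹.

8.85 × 10⁻³ rad s⁻¹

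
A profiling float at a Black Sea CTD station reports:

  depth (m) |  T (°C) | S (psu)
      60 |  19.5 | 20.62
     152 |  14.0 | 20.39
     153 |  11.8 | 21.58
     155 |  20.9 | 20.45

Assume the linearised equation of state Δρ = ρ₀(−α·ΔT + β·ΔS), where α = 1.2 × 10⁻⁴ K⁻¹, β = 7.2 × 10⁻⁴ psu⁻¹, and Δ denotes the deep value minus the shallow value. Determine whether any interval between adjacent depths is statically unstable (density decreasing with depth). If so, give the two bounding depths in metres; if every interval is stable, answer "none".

Evaluate Δρ/ρ₀ = −αΔT + βΔS across each adjacent pair:
  60–152 m: −αΔT+βΔS = −(1.2 × 10⁻⁴)(-5.5)+(7.2 × 10⁻⁴)(-0.23) = 4.9 × 10⁻⁴ → stable
  152–153 m: −αΔT+βΔS = −(1.2 × 10⁻⁴)(-2.2)+(7.2 × 10⁻⁴)(+1.19) = 1.1 × 10⁻³ → stable
  153–155 m: −αΔT+βΔS = −(1.2 × 10⁻⁴)(+9.1)+(7.2 × 10⁻⁴)(-1.13) = -1.9 × 10⁻³ → UNSTABLE
The 153–155 m interval has Δρ < 0: lighter water underlies denser water.

153–155 m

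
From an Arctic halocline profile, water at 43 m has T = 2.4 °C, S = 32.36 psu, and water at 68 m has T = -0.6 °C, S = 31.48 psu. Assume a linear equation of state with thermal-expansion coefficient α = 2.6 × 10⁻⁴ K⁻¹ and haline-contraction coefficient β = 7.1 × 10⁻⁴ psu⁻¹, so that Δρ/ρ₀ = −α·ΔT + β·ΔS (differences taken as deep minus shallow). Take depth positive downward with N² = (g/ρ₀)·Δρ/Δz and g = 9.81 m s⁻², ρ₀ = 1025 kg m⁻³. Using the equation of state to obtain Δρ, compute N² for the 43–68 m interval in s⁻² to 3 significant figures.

6.09 × 10⁻⁵ s⁻²

ΔT = -3.0 K, ΔS = -0.88 psu (deep − shallow).
Δρ/ρ₀ = −αΔT + βΔS = 7.80 × 10⁻⁴ − 6.248 × 10⁻⁴ = 1.552 × 10⁻⁴, so Δρ ≈ 0.1591 kg m⁻³.
N² = (g/ρ₀)·Δρ/Δz = g·(Δρ/ρ₀)/Δz = 9.81 × 1.552 × 10⁻⁴ / 25 = 6.0900 × 10⁻⁵ s⁻² ≈ 6.09 × 10⁻⁵ s⁻².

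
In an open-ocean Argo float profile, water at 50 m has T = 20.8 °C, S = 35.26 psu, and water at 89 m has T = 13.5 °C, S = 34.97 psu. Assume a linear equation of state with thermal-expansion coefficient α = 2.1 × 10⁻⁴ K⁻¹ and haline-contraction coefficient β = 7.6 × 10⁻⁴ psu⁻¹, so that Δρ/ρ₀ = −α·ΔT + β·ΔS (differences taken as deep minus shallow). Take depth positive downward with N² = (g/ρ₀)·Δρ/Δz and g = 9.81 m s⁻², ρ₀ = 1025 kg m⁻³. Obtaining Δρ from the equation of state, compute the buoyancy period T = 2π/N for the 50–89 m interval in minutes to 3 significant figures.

5.76 min

ΔT = -7.3 K, ΔS = -0.29 psu (deep − shallow).
Δρ/ρ₀ = −αΔT + βΔS = 1.533 × 10⁻³ − 2.204 × 10⁻⁴ = 1.3126 × 10⁻³, so Δρ ≈ 1.345 kg m⁻³.
N² = (g/ρ₀)·Δρ/Δz = g·(Δρ/ρ₀)/Δz = 9.81 × 1.3126 × 10⁻³ / 39 = 3.3017 × 10⁻⁴ s⁻².
N = √(3.3017 × 10⁻⁴) = 0.018171 rad s⁻¹ → T = 2π/N = 345.78 s = 5.7630 min ≈ 5.76 min.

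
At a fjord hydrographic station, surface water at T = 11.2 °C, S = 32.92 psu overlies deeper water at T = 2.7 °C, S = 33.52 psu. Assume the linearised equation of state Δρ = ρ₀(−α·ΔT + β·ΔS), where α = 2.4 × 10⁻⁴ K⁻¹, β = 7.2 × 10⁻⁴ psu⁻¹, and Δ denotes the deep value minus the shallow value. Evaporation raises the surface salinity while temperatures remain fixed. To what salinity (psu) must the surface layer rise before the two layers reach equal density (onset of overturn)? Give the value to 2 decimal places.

36.35 psu

Neutral buoyancy requires −α(T_deep − T_surf) + β(S_deep − S_surf′) = 0.
S_surf′ = S_deep − (α/β)·ΔT = 33.52 − (2.4 × 10⁻⁴/7.2 × 10⁻⁴)·(-8.5) = 36.3533 psu.
Increase required: 36.3533 − 32.92 = 3.4333 psu.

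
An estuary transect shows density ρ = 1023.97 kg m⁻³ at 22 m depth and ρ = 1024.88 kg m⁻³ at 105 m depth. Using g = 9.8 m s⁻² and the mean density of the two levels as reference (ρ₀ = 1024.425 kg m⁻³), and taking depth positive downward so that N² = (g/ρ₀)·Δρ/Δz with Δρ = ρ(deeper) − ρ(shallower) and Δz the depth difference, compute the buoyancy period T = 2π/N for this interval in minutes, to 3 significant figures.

Δρ = 1024.88 − 1023.97 = 0.91 kg m⁻³ over Δz = 105 − 22 = 83 m.
N² = (9.8/1024.425) × (0.91/83) = 1.0488 × 10⁻⁴ s⁻².
N = √(1.0488 × 10⁻⁴) = 0.010241 rad s⁻¹, so T = 2π/N = 613.53 s = 10.226 min ≈ 10.2 min.

10.2 min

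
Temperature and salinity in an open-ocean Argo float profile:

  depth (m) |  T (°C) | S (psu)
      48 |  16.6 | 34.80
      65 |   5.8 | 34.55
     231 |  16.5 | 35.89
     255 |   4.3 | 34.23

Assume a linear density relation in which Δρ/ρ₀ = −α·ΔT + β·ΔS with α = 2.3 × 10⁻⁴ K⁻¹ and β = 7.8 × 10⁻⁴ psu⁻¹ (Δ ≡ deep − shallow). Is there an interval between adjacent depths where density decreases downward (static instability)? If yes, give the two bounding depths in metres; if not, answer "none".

65–231 m

Evaluate Δρ/ρ₀ = −αΔT + βΔS across each adjacent pair:
  48–65 m: −αΔT+βΔS = −(2.3 × 10⁻⁴)(-10.8)+(7.8 × 10⁻⁴)(-0.25) = 2.3 × 10⁻³ → stable
  65–231 m: −αΔT+βΔS = −(2.3 × 10⁻⁴)(+10.7)+(7.8 × 10⁻⁴)(+1.34) = -1.4 × 10⁻³ → UNSTABLE
  231–255 m: −αΔT+βΔS = −(2.3 × 10⁻⁴)(-12.2)+(7.8 × 10⁻⁴)(-1.66) = 1.5 × 10⁻³ → stable
The 65–231 m interval has Δρ < 0: lighter water underlies denser water.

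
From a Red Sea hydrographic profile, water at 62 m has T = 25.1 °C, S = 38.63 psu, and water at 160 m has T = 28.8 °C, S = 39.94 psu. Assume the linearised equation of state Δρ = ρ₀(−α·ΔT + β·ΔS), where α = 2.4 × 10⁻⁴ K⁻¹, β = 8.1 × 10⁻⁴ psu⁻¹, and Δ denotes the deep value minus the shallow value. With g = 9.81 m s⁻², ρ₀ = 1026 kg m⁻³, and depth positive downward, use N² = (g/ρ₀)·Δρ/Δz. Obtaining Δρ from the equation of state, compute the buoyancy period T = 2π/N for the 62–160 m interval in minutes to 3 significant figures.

ΔT = +3.7 K, ΔS = +1.31 psu (deep − shallow).
Δρ/ρ₀ = −αΔT + βΔS = -8.88 × 10⁻⁴ + 1.0611 × 10⁻³ = 1.731 × 10⁻⁴, so Δρ ≈ 0.1776 kg m⁻³.
N² = (g/ρ₀)·Δρ/Δz = g·(Δρ/ρ₀)/Δz = 9.81 × 1.731 × 10⁻⁴ / 98 = 1.7328 × 10⁻⁵ s⁻².
N = √(1.7328 × 10⁻⁵) = 4.1627 × 10⁻³ rad s⁻¹ → T = 2π/N = 1.5094 × 10³ s = 25.157 min ≈ 25.2 min.

25.2 min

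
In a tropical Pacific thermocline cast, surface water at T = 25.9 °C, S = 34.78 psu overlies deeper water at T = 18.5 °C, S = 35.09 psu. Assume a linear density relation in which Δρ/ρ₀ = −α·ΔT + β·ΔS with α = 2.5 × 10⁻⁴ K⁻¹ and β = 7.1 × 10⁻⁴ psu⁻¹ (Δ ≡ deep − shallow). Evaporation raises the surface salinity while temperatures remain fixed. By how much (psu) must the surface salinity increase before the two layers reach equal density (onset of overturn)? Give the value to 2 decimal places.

2.92 psu

Neutral buoyancy requires −α(T_deep − T_surf) + β(S_deep − S_surf′) = 0.
S_surf′ = S_deep − (α/β)·ΔT = 35.09 − (2.5 × 10⁻⁴/7.1 × 10⁻⁴)·(-7.4) = 37.6956 psu.
Increase required: 37.6956 − 34.78 = 2.9156 psu.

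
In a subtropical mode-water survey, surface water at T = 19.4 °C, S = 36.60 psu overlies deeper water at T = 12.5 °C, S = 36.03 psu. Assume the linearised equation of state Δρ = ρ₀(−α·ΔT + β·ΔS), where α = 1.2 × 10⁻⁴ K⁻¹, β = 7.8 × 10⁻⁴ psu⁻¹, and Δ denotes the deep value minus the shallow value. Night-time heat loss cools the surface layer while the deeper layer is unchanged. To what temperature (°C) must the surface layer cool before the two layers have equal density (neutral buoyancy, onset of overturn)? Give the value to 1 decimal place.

16.2 °C

Neutral buoyancy requires Δρ = 0, i.e. −α(T_deep − T_surf′) + β(S_deep − S_surf) = 0.
T_surf′ = T_deep − (β/α)·ΔS = 12.5 − (7.8 × 10⁻⁴/1.2 × 10⁻⁴)·(-0.57) = 16.205 °C.
Cooling required: 19.4 − (16.205) = 3.195 °C.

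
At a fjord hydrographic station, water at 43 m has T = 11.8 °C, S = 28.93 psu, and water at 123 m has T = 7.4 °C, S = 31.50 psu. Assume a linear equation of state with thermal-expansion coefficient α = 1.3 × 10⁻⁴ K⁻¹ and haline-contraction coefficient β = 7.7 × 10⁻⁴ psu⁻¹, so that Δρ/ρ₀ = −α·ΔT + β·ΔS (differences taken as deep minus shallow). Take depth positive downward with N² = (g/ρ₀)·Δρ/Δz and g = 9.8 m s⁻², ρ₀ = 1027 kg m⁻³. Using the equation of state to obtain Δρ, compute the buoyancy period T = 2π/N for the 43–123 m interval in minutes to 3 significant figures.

5.92 min

ΔT = -4.4 K, ΔS = +2.57 psu (deep − shallow).
Δρ/ρ₀ = −αΔT + βΔS = 5.72 × 10⁻⁴ + 1.9789 × 10⁻³ = 2.5509 × 10⁻³, so Δρ ≈ 2.620 kg m⁻³.
N² = (g/ρ₀)·Δρ/Δz = g·(Δρ/ρ₀)/Δz = 9.8 × 2.5509 × 10⁻³ / 80 = 3.1249 × 10⁻⁴ s⁻².
N = √(3.1249 × 10⁻⁴) = 0.017677 rad s⁻¹ → T = 2π/N = 355.44 s = 5.9240 min ≈ 5.92 min.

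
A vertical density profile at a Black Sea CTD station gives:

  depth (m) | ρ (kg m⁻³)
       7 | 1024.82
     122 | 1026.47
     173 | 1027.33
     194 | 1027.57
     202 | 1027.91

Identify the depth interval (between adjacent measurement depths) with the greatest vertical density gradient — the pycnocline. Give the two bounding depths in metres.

194–202 m

Compute the density gradient over each adjacent pair:
  7–122 m: Δρ/Δz = 1.65/115 = 0.014 kg m⁻⁴
  122–173 m: Δρ/Δz = 0.86/51 = 0.017 kg m⁻⁴
  173–194 m: Δρ/Δz = 0.24/21 = 0.011 kg m⁻⁴
  194–202 m: Δρ/Δz = 0.34/8 = 0.043 kg m⁻⁴
The largest gradient is in the 194–202 m interval — the pycnocline.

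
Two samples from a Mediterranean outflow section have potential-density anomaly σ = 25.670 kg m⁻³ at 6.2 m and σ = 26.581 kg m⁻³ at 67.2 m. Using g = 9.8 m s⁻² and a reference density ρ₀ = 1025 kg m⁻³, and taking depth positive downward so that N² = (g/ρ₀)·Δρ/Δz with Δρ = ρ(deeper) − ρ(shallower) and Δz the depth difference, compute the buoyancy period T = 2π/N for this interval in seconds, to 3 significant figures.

Δρ = 1026.581 − 1025.670 = 0.911 kg m⁻³ over Δz = 67.2 − 6.2 = 61 m.
N² = (9.8/1025) × (0.911/61) = 1.4279 × 10⁻⁴ s⁻².
N = √(1.4279 × 10⁻⁴) = 0.011949 rad s⁻¹, so T = 2π/N = 525.83 s ≈ 526 s.

526 s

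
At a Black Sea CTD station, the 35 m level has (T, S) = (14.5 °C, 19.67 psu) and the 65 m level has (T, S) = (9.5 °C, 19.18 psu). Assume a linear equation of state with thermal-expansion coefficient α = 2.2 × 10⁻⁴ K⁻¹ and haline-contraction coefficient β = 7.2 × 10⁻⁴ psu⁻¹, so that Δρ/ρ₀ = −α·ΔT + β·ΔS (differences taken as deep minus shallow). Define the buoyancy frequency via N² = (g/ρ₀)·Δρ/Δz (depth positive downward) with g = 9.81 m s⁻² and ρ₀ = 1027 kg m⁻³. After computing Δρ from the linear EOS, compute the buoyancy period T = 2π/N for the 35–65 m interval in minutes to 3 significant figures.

ΔT = -5.0 K, ΔS = -0.49 psu (deep − shallow).
Δρ/ρ₀ = −αΔT + βΔS = 1.10 × 10⁻³ − 3.528 × 10⁻⁴ = 7.472 × 10⁻⁴, so Δρ ≈ 0.7674 kg m⁻³.
N² = (g/ρ₀)·Δρ/Δz = g·(Δρ/ρ₀)/Δz = 9.81 × 7.472 × 10⁻⁴ / 30 = 2.4433 × 10⁻⁴ s⁻².
N = √(2.4433 × 10⁻⁴) = 0.015631 rad s⁻¹ → T = 2π/N = 401.97 s = 6.6995 min ≈ 6.70 min.

6.70 min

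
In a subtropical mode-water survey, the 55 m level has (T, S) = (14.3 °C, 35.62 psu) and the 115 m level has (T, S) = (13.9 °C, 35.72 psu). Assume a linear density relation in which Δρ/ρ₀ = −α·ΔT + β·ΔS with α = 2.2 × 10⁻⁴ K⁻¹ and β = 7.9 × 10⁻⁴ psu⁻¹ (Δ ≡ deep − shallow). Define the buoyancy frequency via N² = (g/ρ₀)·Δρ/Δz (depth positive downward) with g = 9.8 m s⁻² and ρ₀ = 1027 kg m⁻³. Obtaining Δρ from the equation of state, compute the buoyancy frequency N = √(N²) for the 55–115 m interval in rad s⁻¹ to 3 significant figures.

ΔT = -0.4 K, ΔS = +0.10 psu (deep − shallow).
Δρ/ρ₀ = −αΔT + βΔS = 8.80 × 10⁻⁵ + 7.90 × 10⁻⁵ = 1.67 × 10⁻⁴, so Δρ ≈ 0.1715 kg m⁻³.
N² = (g/ρ₀)·Δρ/Δz = g·(Δρ/ρ₀)/Δz = 9.8 × 1.67 × 10⁻⁴ / 60 = 2.7277 × 10⁻⁵ s⁻².
N = √(2.7277 × 10⁻⁵) = 5.2227 × 10⁻³ rad s⁻¹ ≈ 5.22 × 10⁻³ rad s⁻¹.

5.22 × 10⁻³ rad s⁻¹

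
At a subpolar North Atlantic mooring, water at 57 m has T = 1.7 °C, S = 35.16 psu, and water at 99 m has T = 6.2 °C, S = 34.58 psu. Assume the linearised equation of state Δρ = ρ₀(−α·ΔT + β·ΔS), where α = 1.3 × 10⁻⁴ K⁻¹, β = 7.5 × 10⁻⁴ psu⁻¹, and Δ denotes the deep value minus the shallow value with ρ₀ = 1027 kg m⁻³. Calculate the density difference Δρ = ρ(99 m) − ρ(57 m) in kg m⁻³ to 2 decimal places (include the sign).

ΔT = +4.5 K, ΔS = -0.58 psu (deep − shallow).
Δρ/ρ₀ = −(1.3 × 10⁻⁴)(+4.5) + (7.5 × 10⁻⁴)(-0.58) = -1.02 × 10⁻³.
Δρ = 1027 × (-1.02 × 10⁻³) = -1.05 kg m⁻³.
Negative Δρ: lighter below, statically unstable.

-1.05 kg m⁻³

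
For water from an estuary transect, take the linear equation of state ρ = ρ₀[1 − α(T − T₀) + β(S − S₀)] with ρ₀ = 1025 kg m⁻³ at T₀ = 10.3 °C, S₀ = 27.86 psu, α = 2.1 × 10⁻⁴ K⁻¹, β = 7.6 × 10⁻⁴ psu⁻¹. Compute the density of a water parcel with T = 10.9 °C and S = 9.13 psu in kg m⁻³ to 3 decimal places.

T − T₀ = +0.6 K, S − S₀ = -18.73 psu.
Bracket = 1 − α·(+0.6) + β·(-18.73) = 1 + (-0.0143608) = 0.9856392.
ρ = 1025 × 0.9856392 = 1010.280 kg m⁻³.

1010.280 kg m⁻³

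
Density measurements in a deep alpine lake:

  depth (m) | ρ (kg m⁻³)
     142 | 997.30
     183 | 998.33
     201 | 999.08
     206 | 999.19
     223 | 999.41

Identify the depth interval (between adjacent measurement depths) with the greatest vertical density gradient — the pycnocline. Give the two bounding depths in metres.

Compute the density gradient over each adjacent pair:
  142–183 m: Δρ/Δz = 1.03/41 = 0.025 kg m⁻⁴
  183–201 m: Δρ/Δz = 0.75/18 = 0.042 kg m⁻⁴
  201–206 m: Δρ/Δz = 0.11/5 = 0.022 kg m⁻⁴
  206–223 m: Δρ/Δz = 0.22/17 = 0.013 kg m⁻⁴
The largest gradient is in the 183–201 m interval — the pycnocline.

183–201 m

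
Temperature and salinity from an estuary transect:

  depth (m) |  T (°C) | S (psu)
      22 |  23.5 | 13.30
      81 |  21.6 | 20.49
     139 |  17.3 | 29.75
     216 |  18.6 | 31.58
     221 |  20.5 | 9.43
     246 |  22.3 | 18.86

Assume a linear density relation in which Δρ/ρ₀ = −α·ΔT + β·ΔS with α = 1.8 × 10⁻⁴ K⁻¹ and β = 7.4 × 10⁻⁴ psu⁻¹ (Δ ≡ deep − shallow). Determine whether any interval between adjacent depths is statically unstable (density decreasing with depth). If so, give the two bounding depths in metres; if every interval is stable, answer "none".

216–221 m

Evaluate Δρ/ρ₀ = −αΔT + βΔS across each adjacent pair:
  22–81 m: −αΔT+βΔS = −(1.8 × 10⁻⁴)(-1.9)+(7.4 × 10⁻⁴)(+7.19) = 5.7 × 10⁻³ → stable
  81–139 m: −αΔT+βΔS = −(1.8 × 10⁻⁴)(-4.3)+(7.4 × 10⁻⁴)(+9.26) = 7.6 × 10⁻³ → stable
  139–216 m: −αΔT+βΔS = −(1.8 × 10⁻⁴)(+1.3)+(7.4 × 10⁻⁴)(+1.83) = 1.1 × 10⁻³ → stable
  216–221 m: −αΔT+βΔS = −(1.8 × 10⁻⁴)(+1.9)+(7.4 × 10⁻⁴)(-22.15) = -0.017 → UNSTABLE
  221–246 m: −αΔT+βΔS = −(1.8 × 10⁻⁴)(+1.8)+(7.4 × 10⁻⁴)(+9.43) = 6.7 × 10⁻³ → stable
The 216–221 m interval has Δρ < 0: lighter water underlies denser water.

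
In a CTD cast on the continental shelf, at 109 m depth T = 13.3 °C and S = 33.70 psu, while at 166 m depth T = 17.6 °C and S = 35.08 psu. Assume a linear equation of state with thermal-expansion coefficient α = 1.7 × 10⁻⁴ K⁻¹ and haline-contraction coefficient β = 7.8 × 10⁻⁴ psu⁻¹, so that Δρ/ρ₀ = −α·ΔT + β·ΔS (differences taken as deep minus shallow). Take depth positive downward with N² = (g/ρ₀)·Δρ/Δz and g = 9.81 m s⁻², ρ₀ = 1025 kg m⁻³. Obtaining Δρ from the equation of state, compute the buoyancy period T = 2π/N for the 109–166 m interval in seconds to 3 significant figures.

815 s

ΔT = +4.3 K, ΔS = +1.38 psu (deep − shallow).
Δρ/ρ₀ = −αΔT + βΔS = -7.31 × 10⁻⁴ + 1.0764 × 10⁻³ = 3.454 × 10⁻⁴, so Δρ ≈ 0.3540 kg m⁻³.
N² = (g/ρ₀)·Δρ/Δz = g·(Δρ/ρ₀)/Δz = 9.81 × 3.454 × 10⁻⁴ / 57 = 5.9445 × 10⁻⁵ s⁻².
N = √(5.9445 × 10⁻⁵) = 7.7101 × 10⁻³ rad s⁻¹ → T = 2π/N = 814.93 s ≈ 815 s.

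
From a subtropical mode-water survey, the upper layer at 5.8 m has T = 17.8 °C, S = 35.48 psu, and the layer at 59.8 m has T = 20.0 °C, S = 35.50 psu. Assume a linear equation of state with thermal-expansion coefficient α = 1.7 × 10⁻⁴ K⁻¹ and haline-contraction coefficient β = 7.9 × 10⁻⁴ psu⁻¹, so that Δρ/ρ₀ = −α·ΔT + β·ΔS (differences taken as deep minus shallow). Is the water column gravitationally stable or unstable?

ΔT = 20.0 − 17.8 = +2.2 K and ΔS = 35.50 − 35.48 = +0.02 psu (deep − shallow).
−αΔT = -3.74 × 10⁻⁴; βΔS = 1.58 × 10⁻⁵; sum Δρ/ρ₀ = -3.582 × 10⁻⁴.
Δρ/ρ₀ < 0, so Δρ < 0: deeper water is lighter → statically unstable; the column would overturn.

unstable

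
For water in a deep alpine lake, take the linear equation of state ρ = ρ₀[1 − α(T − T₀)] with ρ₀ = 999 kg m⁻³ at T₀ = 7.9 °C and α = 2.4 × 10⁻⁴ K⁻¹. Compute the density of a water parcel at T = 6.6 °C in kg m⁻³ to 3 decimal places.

999.312 kg m⁻³

T − T₀ = -1.3 K.
Bracket = 1 − α·(-1.3) = 1 + (3.12 × 10⁻⁴) = 1.0003120.
ρ = 999 × 1.0003120 = 999.312 kg m⁻³.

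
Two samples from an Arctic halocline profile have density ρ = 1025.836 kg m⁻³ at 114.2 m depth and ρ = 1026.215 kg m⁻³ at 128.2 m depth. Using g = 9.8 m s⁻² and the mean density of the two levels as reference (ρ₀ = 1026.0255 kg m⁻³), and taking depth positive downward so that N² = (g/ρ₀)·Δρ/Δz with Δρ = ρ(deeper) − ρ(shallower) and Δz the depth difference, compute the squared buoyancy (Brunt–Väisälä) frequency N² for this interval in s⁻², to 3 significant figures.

2.59 × 10⁻⁴ s⁻²

Δρ = 1026.215 − 1025.836 = 0.379 kg m⁻³ over Δz = 128.2 − 114.2 = 14 m.
N² = (9.8/1026.0255) × (0.379/14) = 2.5857 × 10⁻⁴ s⁻² ≈ 2.59 × 10⁻⁴ s⁻².
A positive N² confirms static stability across the interval.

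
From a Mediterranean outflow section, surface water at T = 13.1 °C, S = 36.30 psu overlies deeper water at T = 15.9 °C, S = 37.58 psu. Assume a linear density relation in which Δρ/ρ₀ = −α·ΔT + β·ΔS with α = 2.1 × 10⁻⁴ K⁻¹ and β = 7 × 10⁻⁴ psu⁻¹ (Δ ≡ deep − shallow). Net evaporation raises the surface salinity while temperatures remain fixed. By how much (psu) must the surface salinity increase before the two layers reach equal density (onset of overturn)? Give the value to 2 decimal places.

0.44 psu

Neutral buoyancy requires −α(T_deep − T_surf) + β(S_deep − S_surf′) = 0.
S_surf′ = S_deep − (α/β)·ΔT = 37.58 − (2.1 × 10⁻⁴/7 × 10⁻⁴)·(+2.8) = 36.7400 psu.
Increase required: 36.7400 − 36.30 = 0.4400 psu.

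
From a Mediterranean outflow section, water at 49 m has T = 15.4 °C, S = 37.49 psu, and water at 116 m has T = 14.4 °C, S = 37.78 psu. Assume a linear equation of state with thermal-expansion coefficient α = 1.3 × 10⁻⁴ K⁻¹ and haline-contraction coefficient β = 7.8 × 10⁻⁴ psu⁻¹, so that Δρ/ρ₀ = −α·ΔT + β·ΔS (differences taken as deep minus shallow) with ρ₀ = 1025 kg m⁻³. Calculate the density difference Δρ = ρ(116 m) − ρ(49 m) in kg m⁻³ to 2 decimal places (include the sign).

+0.37 kg m⁻³

ΔT = -1.0 K, ΔS = +0.29 psu (deep − shallow).
Δρ/ρ₀ = −(1.3 × 10⁻⁴)(-1.0) + (7.8 × 10⁻⁴)(+0.29) = 3.562 × 10⁻⁴.
Δρ = 1025 × (3.562 × 10⁻⁴) = +0.37 kg m⁻³.
Positive Δρ: denser below, stable.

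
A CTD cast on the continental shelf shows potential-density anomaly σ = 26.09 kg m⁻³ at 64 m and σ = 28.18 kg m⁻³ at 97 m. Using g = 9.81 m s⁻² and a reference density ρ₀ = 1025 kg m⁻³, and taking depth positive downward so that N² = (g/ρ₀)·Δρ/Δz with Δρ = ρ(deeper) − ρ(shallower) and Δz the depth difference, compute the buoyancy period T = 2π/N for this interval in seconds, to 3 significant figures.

Δρ = 1028.18 − 1026.09 = 2.09 kg m⁻³ over Δz = 97 − 64 = 33 m.
N² = (9.81/1025) × (2.09/33) = 6.0615 × 10⁻⁴ s⁻².
N = √(6.0615 × 10⁻⁴) = 0.024620 rad s⁻¹, so T = 2π/N = 255.21 s ≈ 255 s.

255 s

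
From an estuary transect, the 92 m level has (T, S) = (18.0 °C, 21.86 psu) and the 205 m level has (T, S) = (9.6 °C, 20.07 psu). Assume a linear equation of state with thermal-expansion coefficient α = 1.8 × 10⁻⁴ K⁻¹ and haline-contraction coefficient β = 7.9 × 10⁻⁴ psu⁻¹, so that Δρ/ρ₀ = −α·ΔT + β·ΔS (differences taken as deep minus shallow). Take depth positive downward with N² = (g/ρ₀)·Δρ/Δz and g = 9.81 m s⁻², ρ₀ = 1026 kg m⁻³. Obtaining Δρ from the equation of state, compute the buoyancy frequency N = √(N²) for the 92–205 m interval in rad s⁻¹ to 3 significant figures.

2.92 × 10⁻³ rad s⁻¹

ΔT = -8.4 K, ΔS = -1.79 psu (deep − shallow).
Δρ/ρ₀ = −αΔT + βΔS = 1.512 × 10⁻³ − 1.4141 × 10⁻³ = 9.79 × 10⁻⁵, so Δρ ≈ 0.1004 kg m⁻³.
N² = (g/ρ₀)·Δρ/Δz = g·(Δρ/ρ₀)/Δz = 9.81 × 9.79 × 10⁻⁵ / 113 = 8.4991 × 10⁻⁶ s⁻².
N = √(8.4991 × 10⁻⁶) = 2.9153 × 10⁻³ rad s⁻¹ ≈ 2.92 × 10⁻³ rad s⁻¹.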